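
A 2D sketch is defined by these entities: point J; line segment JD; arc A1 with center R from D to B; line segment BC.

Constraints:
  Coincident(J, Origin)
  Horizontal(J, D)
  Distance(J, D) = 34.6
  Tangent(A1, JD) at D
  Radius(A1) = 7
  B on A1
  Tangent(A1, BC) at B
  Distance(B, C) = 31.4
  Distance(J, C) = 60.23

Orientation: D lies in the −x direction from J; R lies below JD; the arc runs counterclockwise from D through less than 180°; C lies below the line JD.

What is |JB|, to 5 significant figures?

41.802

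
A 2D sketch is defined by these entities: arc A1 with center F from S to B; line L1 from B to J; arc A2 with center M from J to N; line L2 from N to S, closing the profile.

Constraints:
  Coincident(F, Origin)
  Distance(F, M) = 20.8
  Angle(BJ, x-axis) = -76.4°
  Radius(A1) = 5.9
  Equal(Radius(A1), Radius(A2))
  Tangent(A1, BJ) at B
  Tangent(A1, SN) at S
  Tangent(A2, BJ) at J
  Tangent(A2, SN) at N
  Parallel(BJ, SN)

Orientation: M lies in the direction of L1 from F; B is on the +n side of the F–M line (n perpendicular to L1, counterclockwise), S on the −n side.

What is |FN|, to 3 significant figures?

21.6

The slot axis is L1's direction at -76.4°, so u = (cos -76.4°, sin -76.4°) = (0.235, -0.972) and n = (−sin -76.4°, cos -76.4°) = (0.972, 0.235). F is at the origin and M lies 20.8 along u from F, so M = 20.8·u = (4.89, -20.2). Tangency of A1 to both parallel lines with radius 5.9 puts B and S at F ± 5.9·n: B = (5.73, 1.39), S = (-5.73, -1.39). Equal radii place J and N the same way about M: J = M + 5.9·n = (10.6, -18.8), N = M − 5.9·n = (-0.844, -21.6). Then |FN| = |N − F| = 21.6.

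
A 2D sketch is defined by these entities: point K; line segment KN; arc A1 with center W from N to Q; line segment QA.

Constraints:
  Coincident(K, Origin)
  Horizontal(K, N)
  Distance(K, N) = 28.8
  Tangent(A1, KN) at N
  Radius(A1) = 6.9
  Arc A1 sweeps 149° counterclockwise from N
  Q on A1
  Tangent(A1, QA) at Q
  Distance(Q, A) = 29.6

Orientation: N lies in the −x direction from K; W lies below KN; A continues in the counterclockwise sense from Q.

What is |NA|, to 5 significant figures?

35.544

K is at the origin; K and N share the same y with |KN| = 28.8 and N on the −x side, so N = (-28.800, 0.0000). The tangent condition forces WN to be normal to KN, so W = N + (0, -6.9) = (-28.800, -6.9000). On A1, N sits at bearing 90° from W; a 149° counterclockwise sweep puts Q at bearing 239°, so Q = W + 6.9·(cos 239°, sin 239°) = (-32.354, -12.814). The tangent condition forces WQ to be normal to QA, so QA runs along (−sin 239°, cos 239°); with |QA| = 29.6, A = (-6.9816, -28.060). Then |NA| = |A − N| = 35.544.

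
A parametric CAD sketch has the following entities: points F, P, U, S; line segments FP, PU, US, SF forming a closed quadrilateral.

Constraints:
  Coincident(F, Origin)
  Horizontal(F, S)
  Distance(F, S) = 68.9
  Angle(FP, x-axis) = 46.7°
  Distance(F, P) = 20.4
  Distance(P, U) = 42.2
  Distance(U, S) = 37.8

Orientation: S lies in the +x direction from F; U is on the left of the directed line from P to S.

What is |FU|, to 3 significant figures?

61.7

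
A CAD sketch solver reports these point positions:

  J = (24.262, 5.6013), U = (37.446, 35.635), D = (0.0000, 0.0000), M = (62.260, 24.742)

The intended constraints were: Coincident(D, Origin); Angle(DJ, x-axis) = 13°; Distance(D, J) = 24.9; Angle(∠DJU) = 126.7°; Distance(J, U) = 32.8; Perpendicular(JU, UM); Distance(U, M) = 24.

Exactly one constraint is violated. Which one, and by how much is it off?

Distance(U, M) = 24 — off by 3.10.

D = (0.00, 0.00) ✓; DJ at 13.00° ✓; |DJ| = 24.90 ✓; ∠DJU = 126.7° ✓; |JU| = 32.80 ✓; ∠(JU, UM) = 90.00° ✓; |UM| = 27.10 ✗.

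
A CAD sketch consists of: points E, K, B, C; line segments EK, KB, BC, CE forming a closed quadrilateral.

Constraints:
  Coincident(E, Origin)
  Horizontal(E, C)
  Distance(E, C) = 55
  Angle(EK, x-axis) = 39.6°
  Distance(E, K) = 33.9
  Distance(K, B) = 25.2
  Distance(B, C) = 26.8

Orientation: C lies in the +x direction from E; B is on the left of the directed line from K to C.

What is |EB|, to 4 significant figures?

57.33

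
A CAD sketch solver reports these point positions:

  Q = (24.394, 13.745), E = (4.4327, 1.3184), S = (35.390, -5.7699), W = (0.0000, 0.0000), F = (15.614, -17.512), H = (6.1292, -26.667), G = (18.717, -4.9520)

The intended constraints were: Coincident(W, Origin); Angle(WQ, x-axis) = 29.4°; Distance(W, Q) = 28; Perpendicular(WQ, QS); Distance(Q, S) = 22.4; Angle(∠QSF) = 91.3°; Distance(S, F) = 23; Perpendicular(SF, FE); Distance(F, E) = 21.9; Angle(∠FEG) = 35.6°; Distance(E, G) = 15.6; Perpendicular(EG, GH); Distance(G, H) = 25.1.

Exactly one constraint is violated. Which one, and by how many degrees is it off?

Perpendicular(EG, GH) — off by 6.40°.

W = (0.00, 0.00) ✓; WQ at 29.40° ✓; |WQ| = 28.00 ✓; ∠(WQ, QS) = 90.00° ✓; |QS| = 22.40 ✓; ∠QSF = 91.30° ✓; |SF| = 23.00 ✓; ∠(SF, FE) = 90.00° ✓; |FE| = 21.90 ✓; ∠FEG = 35.60° ✓; |EG| = 15.60 ✓; ∠(EG, GH) = 96.40° ✗; |GH| = 25.10 ✓.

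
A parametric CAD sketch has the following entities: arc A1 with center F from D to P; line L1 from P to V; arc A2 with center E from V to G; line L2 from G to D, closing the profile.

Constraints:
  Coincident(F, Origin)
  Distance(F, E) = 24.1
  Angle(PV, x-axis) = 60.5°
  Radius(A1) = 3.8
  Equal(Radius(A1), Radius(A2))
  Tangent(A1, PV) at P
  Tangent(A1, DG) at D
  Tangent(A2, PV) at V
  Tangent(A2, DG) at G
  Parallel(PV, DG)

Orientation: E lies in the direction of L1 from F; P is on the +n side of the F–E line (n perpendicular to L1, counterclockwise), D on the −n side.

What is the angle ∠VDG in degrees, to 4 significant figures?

17.50°

The slot axis is L1's direction at 60.5°, so u = (cos 60.5°, sin 60.5°) = (0.4924, 0.8704) and n = (−sin 60.5°, cos 60.5°) = (-0.8704, 0.4924). F is at the origin and E lies 24.1 along u from F, so E = 24.1·u = (11.87, 20.98). Tangency of A1 to both parallel lines with radius 3.8 puts P and D at F ± 3.8·n: P = (-3.307, 1.871), D = (3.307, -1.871). Equal radii place V and G the same way about E: V = E + 3.8·n = (8.560, 22.85), G = E − 3.8·n = (15.17, 19.10). Then cos ∠VDG = DV·DG / (|DV||DG|), giving 17.50°.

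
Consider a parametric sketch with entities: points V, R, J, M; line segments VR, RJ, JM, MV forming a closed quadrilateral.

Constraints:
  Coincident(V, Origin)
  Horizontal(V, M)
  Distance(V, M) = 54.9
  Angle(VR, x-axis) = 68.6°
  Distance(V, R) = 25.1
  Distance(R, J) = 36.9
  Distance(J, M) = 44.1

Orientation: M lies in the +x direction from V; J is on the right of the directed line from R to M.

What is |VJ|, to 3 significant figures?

18.5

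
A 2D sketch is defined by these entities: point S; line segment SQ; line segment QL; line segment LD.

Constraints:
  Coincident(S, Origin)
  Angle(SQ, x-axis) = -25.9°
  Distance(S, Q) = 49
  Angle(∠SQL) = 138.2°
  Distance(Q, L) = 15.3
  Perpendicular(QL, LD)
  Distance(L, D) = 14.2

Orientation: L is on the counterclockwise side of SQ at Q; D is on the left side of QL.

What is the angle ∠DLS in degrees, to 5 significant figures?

57.783°

S is at the origin; SQ runs at -25.9° with length 49.0, so Q = 49.0·(cos -25.9°, sin -25.9°) = (44.078, -21.403). ∠SQL = 138.2°, so QL runs at -25.9° + (180° − 138.2°) = 15.900° from the x-axis; with |QL| = 15.3, L = Q + 15.3·(cos 15.900°, sin 15.900°) = (58.793, -17.212). QL is perpendicular to LD; with |LD| = 14.2 on the left of QL, D = L + 14.2·(-0.27396, 0.96174) = (54.903, -3.5550). Then cos ∠DLS = LD·LS / (|LD||LS|), giving 57.783°.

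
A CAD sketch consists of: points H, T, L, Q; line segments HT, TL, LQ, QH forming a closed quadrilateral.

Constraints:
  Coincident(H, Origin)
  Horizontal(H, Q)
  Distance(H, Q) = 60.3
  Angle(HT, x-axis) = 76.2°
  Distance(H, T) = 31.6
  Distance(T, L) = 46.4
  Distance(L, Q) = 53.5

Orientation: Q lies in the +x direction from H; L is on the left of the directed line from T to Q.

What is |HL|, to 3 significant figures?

71.4

Checks: |TL| = 46.40 ✓; |LQ| = 53.50 ✓.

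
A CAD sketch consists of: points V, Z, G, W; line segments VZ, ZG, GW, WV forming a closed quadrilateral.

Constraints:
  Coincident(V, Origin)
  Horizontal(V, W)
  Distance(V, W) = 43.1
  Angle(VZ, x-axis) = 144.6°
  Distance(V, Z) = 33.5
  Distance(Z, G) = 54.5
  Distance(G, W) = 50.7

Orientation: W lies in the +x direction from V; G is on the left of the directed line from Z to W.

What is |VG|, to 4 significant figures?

49.87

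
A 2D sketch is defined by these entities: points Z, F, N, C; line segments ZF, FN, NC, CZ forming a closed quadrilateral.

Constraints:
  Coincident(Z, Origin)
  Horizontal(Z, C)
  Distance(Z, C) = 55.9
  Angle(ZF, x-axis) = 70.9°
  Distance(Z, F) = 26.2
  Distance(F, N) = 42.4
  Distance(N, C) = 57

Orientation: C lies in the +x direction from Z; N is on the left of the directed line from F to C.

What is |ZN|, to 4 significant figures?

66.87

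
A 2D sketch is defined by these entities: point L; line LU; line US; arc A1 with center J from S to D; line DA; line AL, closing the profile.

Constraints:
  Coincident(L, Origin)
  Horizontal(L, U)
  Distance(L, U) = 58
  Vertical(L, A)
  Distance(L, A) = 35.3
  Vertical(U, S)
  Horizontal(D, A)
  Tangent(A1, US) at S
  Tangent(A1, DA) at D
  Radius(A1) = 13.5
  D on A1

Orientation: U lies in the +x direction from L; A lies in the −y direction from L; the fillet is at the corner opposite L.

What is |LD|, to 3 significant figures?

56.8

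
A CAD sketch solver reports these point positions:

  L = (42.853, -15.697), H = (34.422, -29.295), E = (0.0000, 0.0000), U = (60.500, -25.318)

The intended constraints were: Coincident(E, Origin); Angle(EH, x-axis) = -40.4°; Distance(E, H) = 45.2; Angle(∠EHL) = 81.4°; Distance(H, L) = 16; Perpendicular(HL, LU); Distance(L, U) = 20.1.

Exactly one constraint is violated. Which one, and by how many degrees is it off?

Perpendicular(HL, LU) — off by 3.20°.

E = (0.00, 0.00) ✓; EH at -40.40° ✓; |EH| = 45.20 ✓; ∠EHL = 81.40° ✓; |HL| = 16.00 ✓; ∠(HL, LU) = 86.80° ✗; |LU| = 20.10 ✓.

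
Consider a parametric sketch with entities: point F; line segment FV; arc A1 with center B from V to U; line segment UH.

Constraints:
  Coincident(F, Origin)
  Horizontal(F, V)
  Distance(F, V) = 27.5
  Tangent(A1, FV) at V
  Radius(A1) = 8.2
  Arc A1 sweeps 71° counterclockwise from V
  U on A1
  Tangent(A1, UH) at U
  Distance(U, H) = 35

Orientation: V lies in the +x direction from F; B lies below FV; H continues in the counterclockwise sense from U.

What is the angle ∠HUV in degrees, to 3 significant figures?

144°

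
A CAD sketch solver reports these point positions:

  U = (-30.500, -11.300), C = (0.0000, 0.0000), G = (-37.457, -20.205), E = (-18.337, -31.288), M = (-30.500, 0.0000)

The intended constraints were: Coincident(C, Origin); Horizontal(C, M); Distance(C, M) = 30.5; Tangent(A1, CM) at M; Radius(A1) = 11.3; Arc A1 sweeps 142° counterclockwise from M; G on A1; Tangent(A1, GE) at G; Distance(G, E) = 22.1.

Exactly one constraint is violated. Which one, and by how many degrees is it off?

Tangent(A1, GE) at G — off by 7.90°.

C = (0.00, 0.00) ✓; C.y = 0.00, M.y = 0.00 ✓; |CM| = 30.50 ✓; ∠(UM, MC) = 90.00° ✓; |UM| = 11.30 ✓; bearing(U→G) − bearing(U→M) = 142.0° ✓; |UG| = 11.30 ✓; ∠(UG, GE) = 82.10° ✗; |GE| = 22.10 ✓.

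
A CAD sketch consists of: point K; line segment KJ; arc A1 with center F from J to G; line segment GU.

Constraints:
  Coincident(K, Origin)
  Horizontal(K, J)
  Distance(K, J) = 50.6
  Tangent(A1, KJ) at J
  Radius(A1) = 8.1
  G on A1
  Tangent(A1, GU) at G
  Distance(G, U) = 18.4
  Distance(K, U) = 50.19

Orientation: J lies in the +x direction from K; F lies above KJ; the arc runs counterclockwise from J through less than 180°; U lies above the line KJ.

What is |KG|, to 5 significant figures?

57.833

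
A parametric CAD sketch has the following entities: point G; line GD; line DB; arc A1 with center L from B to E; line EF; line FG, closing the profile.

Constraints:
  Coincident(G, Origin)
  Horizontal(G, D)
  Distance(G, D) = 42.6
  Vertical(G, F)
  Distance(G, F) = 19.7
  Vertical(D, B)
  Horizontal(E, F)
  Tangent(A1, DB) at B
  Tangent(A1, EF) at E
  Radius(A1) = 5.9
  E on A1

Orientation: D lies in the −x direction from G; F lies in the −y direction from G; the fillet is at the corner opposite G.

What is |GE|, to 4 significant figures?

41.65

G is at the origin; G and D share the same y with |GD| = 42.6 and D on the −x side, so D = (-42.60, 0.000). GF is vertical with |GF| = 19.7 and F on the −y side, so F = (0.000, -19.70). The virtual corner opposite G is at (-42.60, -19.70). Since A1 is tangent to DB there, LB ⟂ DB and the tangent condition forces LE to be normal to EF, with radius 5.9, so the center L sits 5.9 in from both sides at L = (-36.70, -13.80). That places the tangent points at B = (-42.60, -13.80) on DB and E = (-36.70, -19.70) on EF. Then |GE| = |E − G| = 41.65.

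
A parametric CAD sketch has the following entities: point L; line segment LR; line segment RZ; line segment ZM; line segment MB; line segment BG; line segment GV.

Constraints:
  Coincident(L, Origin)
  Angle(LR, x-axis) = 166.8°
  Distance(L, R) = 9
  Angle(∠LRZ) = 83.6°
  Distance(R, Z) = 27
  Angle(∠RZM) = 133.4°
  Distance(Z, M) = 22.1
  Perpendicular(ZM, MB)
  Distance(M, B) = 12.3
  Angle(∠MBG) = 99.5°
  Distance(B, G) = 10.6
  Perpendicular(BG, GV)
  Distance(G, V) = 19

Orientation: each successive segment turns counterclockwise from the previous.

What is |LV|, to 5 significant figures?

35.755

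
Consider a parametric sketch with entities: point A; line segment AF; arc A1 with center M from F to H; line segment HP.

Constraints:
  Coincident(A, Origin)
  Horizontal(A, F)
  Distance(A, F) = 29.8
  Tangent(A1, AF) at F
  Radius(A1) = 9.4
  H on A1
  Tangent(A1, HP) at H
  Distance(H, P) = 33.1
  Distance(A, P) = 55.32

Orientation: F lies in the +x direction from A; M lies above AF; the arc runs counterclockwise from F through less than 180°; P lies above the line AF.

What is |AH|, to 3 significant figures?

40.6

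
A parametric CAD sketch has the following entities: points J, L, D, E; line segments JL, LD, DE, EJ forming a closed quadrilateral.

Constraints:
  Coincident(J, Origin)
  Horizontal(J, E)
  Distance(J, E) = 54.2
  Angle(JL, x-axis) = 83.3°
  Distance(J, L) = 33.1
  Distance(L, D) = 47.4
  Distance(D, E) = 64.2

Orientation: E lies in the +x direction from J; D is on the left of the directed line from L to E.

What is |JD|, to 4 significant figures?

74.77

Checks: |JE| = 54.20 ✓; |JL| = 33.10 ✓; |LD| = 47.40 ✓; |DE| = 64.20 ✓.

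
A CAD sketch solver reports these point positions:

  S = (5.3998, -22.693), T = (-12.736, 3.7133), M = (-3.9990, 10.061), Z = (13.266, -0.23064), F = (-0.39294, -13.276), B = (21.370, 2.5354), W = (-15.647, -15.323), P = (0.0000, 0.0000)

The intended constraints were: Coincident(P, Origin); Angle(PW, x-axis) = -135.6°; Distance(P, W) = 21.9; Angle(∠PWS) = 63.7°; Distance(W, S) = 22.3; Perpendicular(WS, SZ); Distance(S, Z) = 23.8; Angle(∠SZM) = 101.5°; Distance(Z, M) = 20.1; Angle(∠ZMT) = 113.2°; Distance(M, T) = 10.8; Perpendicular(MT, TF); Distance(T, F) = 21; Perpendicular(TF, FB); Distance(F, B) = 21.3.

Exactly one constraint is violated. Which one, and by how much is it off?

Distance(F, B) = 21.3 — off by 5.60.

P = (0.00, 0.00) ✓; PW at -135.6° ✓; |PW| = 21.90 ✓; ∠PWS = 63.70° ✓; |WS| = 22.30 ✓; ∠(WS, SZ) = 90.00° ✓; |SZ| = 23.80 ✓; ∠SZM = 101.5° ✓; |ZM| = 20.10 ✓; ∠ZMT = 113.2° ✓; |MT| = 10.80 ✓; ∠(MT, TF) = 90.00° ✓; |TF| = 21.00 ✓; ∠(TF, FB) = 90.00° ✓; |FB| = 26.90 ✗.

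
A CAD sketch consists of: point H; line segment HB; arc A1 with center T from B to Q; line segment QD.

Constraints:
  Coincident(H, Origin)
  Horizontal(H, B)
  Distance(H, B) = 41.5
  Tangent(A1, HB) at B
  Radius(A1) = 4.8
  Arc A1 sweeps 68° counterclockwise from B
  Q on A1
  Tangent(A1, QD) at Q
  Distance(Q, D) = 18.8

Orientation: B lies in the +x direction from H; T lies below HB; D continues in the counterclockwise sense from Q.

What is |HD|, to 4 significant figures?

36.30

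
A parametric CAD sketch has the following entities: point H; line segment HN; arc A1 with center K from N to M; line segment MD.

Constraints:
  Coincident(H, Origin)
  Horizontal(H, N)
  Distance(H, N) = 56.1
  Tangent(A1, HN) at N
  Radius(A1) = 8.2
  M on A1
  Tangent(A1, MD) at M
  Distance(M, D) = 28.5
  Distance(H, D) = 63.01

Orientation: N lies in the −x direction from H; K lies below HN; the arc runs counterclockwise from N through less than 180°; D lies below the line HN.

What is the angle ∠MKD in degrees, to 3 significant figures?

73.9°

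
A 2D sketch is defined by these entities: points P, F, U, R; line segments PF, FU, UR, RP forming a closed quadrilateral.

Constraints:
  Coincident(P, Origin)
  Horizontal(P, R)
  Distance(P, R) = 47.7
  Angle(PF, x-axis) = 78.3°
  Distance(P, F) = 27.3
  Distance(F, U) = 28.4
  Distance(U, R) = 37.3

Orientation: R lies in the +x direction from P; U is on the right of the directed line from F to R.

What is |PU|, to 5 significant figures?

10.495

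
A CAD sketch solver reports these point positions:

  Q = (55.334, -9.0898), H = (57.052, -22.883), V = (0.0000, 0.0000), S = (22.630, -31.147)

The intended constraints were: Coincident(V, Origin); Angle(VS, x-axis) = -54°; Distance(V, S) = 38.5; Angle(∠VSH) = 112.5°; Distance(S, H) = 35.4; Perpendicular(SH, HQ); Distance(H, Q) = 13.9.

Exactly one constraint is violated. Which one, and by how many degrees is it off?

Perpendicular(SH, HQ) — off by 6.40°.

V = (0.00, 0.00) ✓; VS at -54.00° ✓; |VS| = 38.50 ✓; ∠VSH = 112.5° ✓; |SH| = 35.40 ✓; ∠(SH, HQ) = 83.60° ✗; |HQ| = 13.90 ✓.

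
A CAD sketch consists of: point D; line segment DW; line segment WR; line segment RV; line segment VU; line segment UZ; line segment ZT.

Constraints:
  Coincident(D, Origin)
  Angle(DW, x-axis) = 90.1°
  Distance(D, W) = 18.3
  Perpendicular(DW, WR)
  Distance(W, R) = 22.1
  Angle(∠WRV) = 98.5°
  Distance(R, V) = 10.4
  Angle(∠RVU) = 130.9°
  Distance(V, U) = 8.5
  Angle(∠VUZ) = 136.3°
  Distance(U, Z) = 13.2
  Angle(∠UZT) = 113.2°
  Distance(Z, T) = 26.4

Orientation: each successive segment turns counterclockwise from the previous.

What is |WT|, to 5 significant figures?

9.2881

D is at the origin; DW runs at 90.1° with length 18.3, so W = (-0.031940, 18.300). The perpendicularity gives WR at right angles to DW, so WR runs at -179.90°; with |WR| = 22.1, R = (-22.132, 18.261). ∠WRV = 98.5° gives RV at -98.400° from the x-axis; with |RV| = 10.4, V = (-23.651, 7.9730). ∠RVU = 130.9° gives VU at -49.300° from the x-axis; with |VU| = 8.5, U = (-18.108, 1.5288). ∠VUZ = 136.3° gives UZ at -5.6000° from the x-axis; with |UZ| = 13.2, Z = (-4.9713, 0.24073). ∠UZT = 113.2° gives ZT at 61.200° from the x-axis; with |ZT| = 26.4, T = (7.7470, 23.375). Then |WT| = |T − W| = 9.2881.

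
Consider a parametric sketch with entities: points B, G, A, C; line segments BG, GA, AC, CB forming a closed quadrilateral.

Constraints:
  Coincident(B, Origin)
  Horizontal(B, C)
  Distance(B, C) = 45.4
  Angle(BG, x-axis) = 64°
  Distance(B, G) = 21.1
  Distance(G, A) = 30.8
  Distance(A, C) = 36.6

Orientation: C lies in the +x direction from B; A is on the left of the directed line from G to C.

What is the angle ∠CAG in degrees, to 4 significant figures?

73.99°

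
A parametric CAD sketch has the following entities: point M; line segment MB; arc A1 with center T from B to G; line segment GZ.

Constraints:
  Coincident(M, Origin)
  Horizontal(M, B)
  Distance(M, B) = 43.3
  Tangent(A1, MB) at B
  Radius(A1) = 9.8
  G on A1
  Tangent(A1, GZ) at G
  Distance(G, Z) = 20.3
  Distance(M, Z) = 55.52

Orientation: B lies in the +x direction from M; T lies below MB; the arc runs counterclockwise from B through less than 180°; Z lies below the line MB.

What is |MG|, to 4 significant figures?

37.87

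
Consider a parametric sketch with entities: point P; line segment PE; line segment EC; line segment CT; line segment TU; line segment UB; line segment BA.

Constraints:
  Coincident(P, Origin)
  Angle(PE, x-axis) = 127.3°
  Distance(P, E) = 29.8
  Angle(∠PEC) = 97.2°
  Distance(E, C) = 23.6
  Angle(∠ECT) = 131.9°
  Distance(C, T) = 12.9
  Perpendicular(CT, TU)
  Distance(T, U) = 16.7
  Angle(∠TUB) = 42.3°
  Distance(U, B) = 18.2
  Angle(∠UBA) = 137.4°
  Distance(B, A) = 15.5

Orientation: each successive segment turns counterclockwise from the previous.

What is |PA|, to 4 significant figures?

52.44

P is at the origin; PE runs at 127.3° with length 29.8, so E = (-18.06, 23.71). ∠PEC = 97.2° gives EC at -149.9° from the x-axis; with |EC| = 23.6, C = (-38.48, 11.87). ∠ECT = 131.9° gives CT at -101.8° from the x-axis; with |CT| = 12.9, T = (-41.11, -0.7579). The perpendicularity gives TU at right angles to CT, so TU runs at -11.80°; with |TU| = 16.7, U = (-24.77, -4.173). ∠TUB = 42.3° gives UB at 125.9° from the x-axis; with |UB| = 18.2, B = (-35.44, 10.57). ∠UBA = 137.4° gives BA at 168.5° from the x-axis; with |BA| = 15.5, A = (-50.63, 13.66). Then |PA| = |A − P| = 52.44.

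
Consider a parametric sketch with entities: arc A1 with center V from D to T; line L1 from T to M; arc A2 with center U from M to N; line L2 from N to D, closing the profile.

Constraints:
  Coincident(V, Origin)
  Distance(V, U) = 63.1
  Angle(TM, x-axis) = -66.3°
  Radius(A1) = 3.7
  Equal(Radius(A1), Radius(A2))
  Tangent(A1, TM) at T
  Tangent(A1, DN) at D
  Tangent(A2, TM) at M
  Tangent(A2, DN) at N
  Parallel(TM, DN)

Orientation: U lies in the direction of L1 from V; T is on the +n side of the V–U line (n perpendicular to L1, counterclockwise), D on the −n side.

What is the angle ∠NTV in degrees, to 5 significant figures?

83.311°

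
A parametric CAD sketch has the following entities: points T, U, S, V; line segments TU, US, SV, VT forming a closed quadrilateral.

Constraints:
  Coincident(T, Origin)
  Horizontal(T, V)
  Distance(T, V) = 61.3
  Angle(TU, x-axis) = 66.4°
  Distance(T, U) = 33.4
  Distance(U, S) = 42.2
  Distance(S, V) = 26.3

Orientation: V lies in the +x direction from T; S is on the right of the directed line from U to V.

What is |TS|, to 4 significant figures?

35.93

Checks: |US| = 42.20 ✓; |SV| = 26.30 ✓.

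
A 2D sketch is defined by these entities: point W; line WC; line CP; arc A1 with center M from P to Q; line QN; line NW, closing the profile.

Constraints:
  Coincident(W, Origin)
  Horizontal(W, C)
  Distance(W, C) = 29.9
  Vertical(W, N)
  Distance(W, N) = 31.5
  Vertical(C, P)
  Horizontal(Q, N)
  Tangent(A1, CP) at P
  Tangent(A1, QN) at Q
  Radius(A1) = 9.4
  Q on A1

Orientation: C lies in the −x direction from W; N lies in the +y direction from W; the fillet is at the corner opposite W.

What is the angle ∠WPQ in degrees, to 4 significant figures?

81.47°

W is at the origin; W and C share the same y with |WC| = 29.9 and C on the −x side, so C = (-29.90, 0.000). W and N share the same x with |WN| = 31.5 and N on the +y side, so N = (0.000, 31.50). The virtual corner opposite W is at (-29.90, 31.50). Since A1 is tangent to CP there, MP ⟂ CP and A1 meets QN tangentially, so MQ is at right angles to QN, with radius 9.4, so the center M sits 9.4 in from both sides at M = (-20.50, 22.10). That places the tangent points at P = (-29.90, 22.10) on CP and Q = (-20.50, 31.50) on QN. Then cos ∠WPQ = PW·PQ / (|PW||PQ|), giving 81.47°.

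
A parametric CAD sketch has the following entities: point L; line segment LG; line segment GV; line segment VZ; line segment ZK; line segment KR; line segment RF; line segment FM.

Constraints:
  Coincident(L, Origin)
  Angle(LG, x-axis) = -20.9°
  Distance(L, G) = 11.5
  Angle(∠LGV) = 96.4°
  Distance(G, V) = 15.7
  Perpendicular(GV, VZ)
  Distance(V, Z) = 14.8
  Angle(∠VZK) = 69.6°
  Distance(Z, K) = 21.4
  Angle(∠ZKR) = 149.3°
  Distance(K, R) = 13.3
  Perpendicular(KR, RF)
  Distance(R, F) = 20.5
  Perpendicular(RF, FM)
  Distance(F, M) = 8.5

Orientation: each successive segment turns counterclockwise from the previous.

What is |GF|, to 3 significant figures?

16.2

L is at the origin; LG runs at -20.9° with length 11.5, so G = (10.7, -4.10). ∠LGV = 96.4° gives GV at 62.7° from the x-axis; with |GV| = 15.7, V = (17.9, 9.85). GV ⟂ VZ, so VZ runs at 153°; with |VZ| = 14.8, Z = (4.79, 16.6). ∠VZK = 69.6° gives ZK at -96.9° from the x-axis; with |ZK| = 21.4, K = (2.22, -4.61). ∠ZKR = 149.3° gives KR at -66.2° from the x-axis; with |KR| = 13.3, R = (7.59, -16.8). KR is perpendicular to RF, so RF runs at 23.8°; with |RF| = 20.5, F = (26.3, -8.50). Then |GF| = |F − G| = 16.2.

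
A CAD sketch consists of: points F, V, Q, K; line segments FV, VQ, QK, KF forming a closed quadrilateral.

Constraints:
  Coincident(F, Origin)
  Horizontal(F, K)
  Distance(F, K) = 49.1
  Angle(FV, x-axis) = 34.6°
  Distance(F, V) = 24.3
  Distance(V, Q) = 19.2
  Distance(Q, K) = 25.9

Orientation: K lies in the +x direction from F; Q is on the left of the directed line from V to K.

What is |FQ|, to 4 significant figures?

43.43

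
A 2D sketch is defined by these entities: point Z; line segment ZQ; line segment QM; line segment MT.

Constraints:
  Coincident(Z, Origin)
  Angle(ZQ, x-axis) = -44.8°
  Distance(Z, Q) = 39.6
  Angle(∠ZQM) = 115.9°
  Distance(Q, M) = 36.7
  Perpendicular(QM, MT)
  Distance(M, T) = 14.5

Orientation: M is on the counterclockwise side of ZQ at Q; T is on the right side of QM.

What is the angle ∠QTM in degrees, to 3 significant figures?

68.4°

Z is at the origin; ZQ runs at -44.8° with length 39.6, so Q = 39.6·(cos -44.8°, sin -44.8°) = (28.1, -27.9). ∠ZQM = 115.9°, so QM runs at -44.8° + (180° − 115.9°) = 19.3° from the x-axis; with |QM| = 36.7, M = Q + 36.7·(cos 19.3°, sin 19.3°) = (62.7, -15.8). QM is perpendicular to MT; with |MT| = 14.5 on the right of QM, T = M + 14.5·(0.331, -0.944) = (67.5, -29.5). Then cos ∠QTM = TQ·TM / (|TQ||TM|), giving 68.4°.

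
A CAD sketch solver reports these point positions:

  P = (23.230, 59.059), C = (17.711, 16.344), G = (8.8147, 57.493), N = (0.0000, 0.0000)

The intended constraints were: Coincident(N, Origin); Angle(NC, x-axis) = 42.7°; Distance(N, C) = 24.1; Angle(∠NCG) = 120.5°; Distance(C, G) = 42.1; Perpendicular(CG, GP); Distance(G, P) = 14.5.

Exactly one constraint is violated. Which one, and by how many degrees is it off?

Perpendicular(CG, GP) — off by 6.00°.

N = (0.00, 0.00) ✓; NC at 42.70° ✓; |NC| = 24.10 ✓; ∠NCG = 120.5° ✓; |CG| = 42.10 ✓; ∠(CG, GP) = 96.00° ✗; |GP| = 14.50 ✓.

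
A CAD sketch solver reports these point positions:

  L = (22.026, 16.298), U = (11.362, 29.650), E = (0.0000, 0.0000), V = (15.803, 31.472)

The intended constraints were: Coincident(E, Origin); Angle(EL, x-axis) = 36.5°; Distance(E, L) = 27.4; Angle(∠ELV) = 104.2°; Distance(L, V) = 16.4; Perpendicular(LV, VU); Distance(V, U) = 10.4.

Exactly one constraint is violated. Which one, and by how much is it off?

Distance(V, U) = 10.4 — off by 5.60.

E = (0.00, 0.00) ✓; EL at 36.50° ✓; |EL| = 27.40 ✓; ∠ELV = 104.2° ✓; |LV| = 16.40 ✓; ∠(LV, VU) = 90.01° ✓; |VU| = 4.800 ✗.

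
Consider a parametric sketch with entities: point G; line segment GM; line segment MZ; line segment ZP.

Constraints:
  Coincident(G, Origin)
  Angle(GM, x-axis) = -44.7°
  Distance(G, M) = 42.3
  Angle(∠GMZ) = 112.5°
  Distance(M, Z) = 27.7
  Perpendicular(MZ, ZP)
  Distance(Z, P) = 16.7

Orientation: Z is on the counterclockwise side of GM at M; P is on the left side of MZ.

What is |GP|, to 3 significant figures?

49.3

G is at the origin; GM runs at -44.7° with length 42.3, so M = 42.3·(cos -44.7°, sin -44.7°) = (30.1, -29.8). ∠GMZ = 112.5°, so MZ runs at -44.7° + (180° − 112.5°) = 22.8° from the x-axis; with |MZ| = 27.7, Z = M + 27.7·(cos 22.8°, sin 22.8°) = (55.6, -19.0). MZ ⟂ ZP; with |ZP| = 16.7 on the left of MZ, P = Z + 16.7·(-0.388, 0.922) = (49.1, -3.62). Then |GP| = |P − G| = 49.3.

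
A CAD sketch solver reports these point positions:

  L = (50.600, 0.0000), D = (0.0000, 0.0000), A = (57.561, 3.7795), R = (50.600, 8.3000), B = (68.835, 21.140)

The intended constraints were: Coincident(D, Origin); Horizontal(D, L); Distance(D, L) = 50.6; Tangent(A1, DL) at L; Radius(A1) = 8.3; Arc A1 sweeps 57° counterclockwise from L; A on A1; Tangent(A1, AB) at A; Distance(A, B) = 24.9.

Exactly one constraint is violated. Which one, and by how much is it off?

Distance(A, B) = 24.9 — off by 4.20.

D = (0.00, 0.00) ✓; D.y = 0.00, L.y = 0.00 ✓; |DL| = 50.60 ✓; ∠(RL, LD) = 90.00° ✓; |RL| = 8.300 ✓; bearing(R→A) − bearing(R→L) = 57.00° ✓; |RA| = 8.300 ✓; ∠(RA, AB) = 90.00° ✓; |AB| = 20.70 ✗.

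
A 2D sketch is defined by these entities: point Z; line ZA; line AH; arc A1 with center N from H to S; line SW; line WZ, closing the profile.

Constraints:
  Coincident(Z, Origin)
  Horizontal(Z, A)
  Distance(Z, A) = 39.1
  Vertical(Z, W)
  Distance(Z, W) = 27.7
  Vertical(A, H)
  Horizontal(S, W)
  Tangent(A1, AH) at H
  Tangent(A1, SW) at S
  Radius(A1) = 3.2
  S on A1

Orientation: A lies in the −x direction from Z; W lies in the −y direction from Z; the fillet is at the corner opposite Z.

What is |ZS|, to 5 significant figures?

45.344

Z is at the origin; Z and A share the same y with |ZA| = 39.1 and A on the −x side, so A = (-39.100, 0.0000). ZW is vertical with |ZW| = 27.7 and W on the −y side, so W = (0.0000, -27.700). The virtual corner opposite Z is at (-39.100, -27.700). Tangency of A1 to AH means the radius NH is perpendicular to AH and tangency of A1 to SW means the radius NS is perpendicular to SW, with radius 3.2, so the center N sits 3.2 in from both sides at N = (-35.900, -24.500). That places the tangent points at H = (-39.100, -24.500) on AH and S = (-35.900, -27.700) on SW. Then |ZS| = |S − Z| = 45.344.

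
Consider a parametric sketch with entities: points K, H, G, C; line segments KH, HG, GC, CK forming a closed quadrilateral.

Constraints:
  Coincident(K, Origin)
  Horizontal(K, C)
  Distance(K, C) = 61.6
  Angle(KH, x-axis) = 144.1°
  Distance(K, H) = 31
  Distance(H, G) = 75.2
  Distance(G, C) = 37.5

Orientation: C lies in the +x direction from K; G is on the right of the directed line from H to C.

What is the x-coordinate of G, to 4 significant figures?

35.25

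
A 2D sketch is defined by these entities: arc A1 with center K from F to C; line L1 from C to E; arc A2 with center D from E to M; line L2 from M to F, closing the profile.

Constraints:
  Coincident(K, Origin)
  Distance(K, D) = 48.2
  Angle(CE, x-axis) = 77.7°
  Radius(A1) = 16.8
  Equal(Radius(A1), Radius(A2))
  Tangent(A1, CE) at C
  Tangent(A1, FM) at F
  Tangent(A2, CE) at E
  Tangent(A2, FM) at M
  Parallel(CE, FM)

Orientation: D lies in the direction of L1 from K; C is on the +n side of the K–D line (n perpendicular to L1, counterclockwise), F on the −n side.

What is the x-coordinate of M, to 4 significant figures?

26.68

The slot axis is L1's direction at 77.7°, so u = (cos 77.7°, sin 77.7°) = (0.2130, 0.9770) and n = (−sin 77.7°, cos 77.7°) = (-0.9770, 0.2130). K is at the origin and D lies 48.2 along u from K, so D = 48.2·u = (10.27, 47.09). Tangency of A1 to both parallel lines with radius 16.8 puts C and F at K ± 16.8·n: C = (-16.41, 3.579), F = (16.41, -3.579). Equal radii place E and M the same way about D: E = D + 16.8·n = (-6.146, 50.67), M = D − 16.8·n = (26.68, 43.51). So M.x = 26.68.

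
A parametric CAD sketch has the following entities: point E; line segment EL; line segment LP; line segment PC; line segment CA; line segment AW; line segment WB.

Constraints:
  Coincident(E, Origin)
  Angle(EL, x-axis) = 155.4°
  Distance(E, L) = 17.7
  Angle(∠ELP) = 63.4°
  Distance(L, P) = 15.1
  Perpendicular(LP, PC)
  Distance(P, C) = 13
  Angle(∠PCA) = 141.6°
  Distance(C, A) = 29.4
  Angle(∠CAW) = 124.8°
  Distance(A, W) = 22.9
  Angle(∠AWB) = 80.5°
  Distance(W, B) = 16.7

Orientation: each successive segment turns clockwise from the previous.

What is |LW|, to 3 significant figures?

43.3

E is at the origin; EL runs at 155.4° with length 17.7, so L = (-16.1, 7.37). ∠ELP = 63.4° gives LP at 38.8° from the x-axis; with |LP| = 15.1, P = (-4.33, 16.8). The perpendicularity gives PC at right angles to LP, so PC runs at -51.2°; with |PC| = 13.0, C = (3.82, 6.70). ∠PCA = 141.6° gives CA at -89.6° from the x-axis; with |CA| = 29.4, A = (4.03, -22.7). ∠CAW = 124.8° gives AW at -145° from the x-axis; with |AW| = 22.9, W = (-14.7, -35.9). Then |LW| = |W − L| = 43.3.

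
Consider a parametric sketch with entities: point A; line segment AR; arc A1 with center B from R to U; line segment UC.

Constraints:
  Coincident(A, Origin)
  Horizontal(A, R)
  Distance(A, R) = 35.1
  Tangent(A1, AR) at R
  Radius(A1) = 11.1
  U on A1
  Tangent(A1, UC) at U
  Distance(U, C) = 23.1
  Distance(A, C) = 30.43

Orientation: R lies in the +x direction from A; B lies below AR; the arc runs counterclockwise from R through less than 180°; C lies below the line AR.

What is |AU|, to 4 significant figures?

25.93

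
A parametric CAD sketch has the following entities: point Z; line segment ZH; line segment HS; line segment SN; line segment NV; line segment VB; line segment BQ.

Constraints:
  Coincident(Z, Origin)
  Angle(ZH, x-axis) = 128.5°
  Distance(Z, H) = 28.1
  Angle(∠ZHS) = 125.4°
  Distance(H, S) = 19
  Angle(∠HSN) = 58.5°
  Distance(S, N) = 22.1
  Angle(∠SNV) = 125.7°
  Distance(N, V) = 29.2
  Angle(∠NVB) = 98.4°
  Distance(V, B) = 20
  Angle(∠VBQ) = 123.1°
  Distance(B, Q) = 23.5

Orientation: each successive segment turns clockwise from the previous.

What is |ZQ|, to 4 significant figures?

38.84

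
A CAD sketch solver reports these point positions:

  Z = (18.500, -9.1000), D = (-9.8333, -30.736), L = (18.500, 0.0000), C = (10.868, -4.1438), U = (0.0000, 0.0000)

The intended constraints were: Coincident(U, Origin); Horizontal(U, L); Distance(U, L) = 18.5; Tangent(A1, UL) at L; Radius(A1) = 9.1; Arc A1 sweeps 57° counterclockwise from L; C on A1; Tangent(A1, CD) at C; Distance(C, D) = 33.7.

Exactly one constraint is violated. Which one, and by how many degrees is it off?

Tangent(A1, CD) at C — off by 4.90°.

U = (0.00, 0.00) ✓; U.y = 0.00, L.y = 0.00 ✓; |UL| = 18.50 ✓; ∠(ZL, LU) = 90.00° ✓; |ZL| = 9.100 ✓; bearing(Z→C) − bearing(Z→L) = 57.00° ✓; |ZC| = 9.100 ✓; ∠(ZC, CD) = 94.90° ✗; |CD| = 33.70 ✓.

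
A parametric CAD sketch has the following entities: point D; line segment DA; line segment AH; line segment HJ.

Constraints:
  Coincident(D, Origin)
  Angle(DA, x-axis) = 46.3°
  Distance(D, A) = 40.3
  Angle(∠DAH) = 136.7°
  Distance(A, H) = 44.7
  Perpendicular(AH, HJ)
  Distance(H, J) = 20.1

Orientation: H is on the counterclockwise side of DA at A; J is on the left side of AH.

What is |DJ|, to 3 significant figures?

74.4

D is at the origin; DA runs at 46.3° with length 40.3, so A = 40.3·(cos 46.3°, sin 46.3°) = (27.8, 29.1). ∠DAH = 136.7°, so AH runs at 46.3° + (180° − 136.7°) = 89.6° from the x-axis; with |AH| = 44.7, H = A + 44.7·(cos 89.6°, sin 89.6°) = (28.2, 73.8). The perpendicularity gives HJ at right angles to AH; with |HJ| = 20.1 on the left of AH, J = H + 20.1·(-1.00, 0.00698) = (8.06, 74.0). Then |DJ| = |J − D| = 74.4.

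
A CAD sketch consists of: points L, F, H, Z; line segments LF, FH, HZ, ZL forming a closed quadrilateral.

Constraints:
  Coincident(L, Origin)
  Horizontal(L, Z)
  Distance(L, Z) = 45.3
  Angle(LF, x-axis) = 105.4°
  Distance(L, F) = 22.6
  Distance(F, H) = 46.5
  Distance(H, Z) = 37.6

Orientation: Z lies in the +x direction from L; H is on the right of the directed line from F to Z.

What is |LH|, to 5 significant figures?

24.513

Checks: L.y = 0.00, Z.y = 0.00 ✓; |FH| = 46.50 ✓; |HZ| = 37.60 ✓.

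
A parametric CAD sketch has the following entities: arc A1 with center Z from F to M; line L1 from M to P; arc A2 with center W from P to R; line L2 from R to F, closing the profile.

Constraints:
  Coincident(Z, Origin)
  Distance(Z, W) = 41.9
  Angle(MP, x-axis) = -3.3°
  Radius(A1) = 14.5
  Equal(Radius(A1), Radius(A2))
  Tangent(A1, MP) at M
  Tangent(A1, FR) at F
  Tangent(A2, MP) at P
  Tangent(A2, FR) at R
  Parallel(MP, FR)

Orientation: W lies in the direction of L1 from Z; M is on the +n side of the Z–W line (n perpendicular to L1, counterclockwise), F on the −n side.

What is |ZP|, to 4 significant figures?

44.34

The slot axis is L1's direction at -3.3°, so u = (cos -3.3°, sin -3.3°) = (0.9983, -0.05756) and n = (−sin -3.3°, cos -3.3°) = (0.05756, 0.9983). Z is at the origin and W lies 41.9 along u from Z, so W = 41.9·u = (41.83, -2.412). Tangency of A1 to both parallel lines with radius 14.5 puts M and F at Z ± 14.5·n: M = (0.8347, 14.48), F = (-0.8347, -14.48). Equal radii place P and R the same way about W: P = W + 14.5·n = (42.67, 12.06), R = W − 14.5·n = (41.00, -16.89). Then |ZP| = |P − Z| = 44.34.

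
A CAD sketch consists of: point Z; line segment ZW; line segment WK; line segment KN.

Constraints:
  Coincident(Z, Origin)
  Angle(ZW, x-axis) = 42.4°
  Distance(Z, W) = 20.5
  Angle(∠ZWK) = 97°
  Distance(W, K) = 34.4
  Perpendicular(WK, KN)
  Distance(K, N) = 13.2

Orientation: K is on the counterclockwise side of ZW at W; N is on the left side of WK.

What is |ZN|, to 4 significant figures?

37.58

Z is at the origin; ZW runs at 42.4° with length 20.5, so W = 20.5·(cos 42.4°, sin 42.4°) = (15.14, 13.82). ∠ZWK = 97.0°, so WK runs at 42.4° + (180° − 97.0°) = 125.4° from the x-axis; with |WK| = 34.4, K = W + 34.4·(cos 125.4°, sin 125.4°) = (-4.789, 41.86). WK is perpendicular to KN; with |KN| = 13.2 on the left of WK, N = K + 13.2·(-0.8151, -0.5793) = (-15.55, 34.22). Then |ZN| = |N − Z| = 37.58.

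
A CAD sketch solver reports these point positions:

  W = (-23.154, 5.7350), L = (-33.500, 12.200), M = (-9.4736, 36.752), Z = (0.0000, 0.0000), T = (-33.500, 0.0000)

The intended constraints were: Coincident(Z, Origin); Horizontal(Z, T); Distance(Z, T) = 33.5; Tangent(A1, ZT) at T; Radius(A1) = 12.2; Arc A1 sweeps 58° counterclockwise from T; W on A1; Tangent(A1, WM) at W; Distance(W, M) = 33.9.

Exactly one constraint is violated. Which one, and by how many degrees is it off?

Tangent(A1, WM) at W — off by 8.20°.

Z = (0.00, 0.00) ✓; Z.y = 0.00, T.y = 0.00 ✓; |ZT| = 33.50 ✓; ∠(LT, TZ) = 90.00° ✓; |LT| = 12.20 ✓; bearing(L→W) − bearing(L→T) = 58.00° ✓; |LW| = 12.20 ✓; ∠(LW, WM) = 81.80° ✗; |WM| = 33.90 ✓.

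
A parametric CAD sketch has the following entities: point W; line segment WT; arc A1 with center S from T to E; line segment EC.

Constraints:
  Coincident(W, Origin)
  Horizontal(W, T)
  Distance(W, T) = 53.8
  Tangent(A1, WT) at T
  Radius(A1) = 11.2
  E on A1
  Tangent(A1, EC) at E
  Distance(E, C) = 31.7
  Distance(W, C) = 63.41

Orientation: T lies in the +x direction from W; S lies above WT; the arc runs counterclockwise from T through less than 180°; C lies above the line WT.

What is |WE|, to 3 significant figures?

65.5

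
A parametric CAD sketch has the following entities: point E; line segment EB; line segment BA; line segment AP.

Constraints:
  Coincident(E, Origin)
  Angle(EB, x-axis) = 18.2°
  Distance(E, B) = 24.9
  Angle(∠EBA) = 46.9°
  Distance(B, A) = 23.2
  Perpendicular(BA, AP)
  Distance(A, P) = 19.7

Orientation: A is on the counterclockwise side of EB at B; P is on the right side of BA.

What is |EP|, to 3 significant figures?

38.4

E is at the origin; EB runs at 18.2° with length 24.9, so B = 24.9·(cos 18.2°, sin 18.2°) = (23.7, 7.78). ∠EBA = 46.9°, so BA runs at 18.2° + (180° − 46.9°) = 151° from the x-axis; with |BA| = 23.2, A = B + 23.2·(cos 151°, sin 151°) = (3.30, 18.9). BA ⟂ AP; with |AP| = 19.7 on the right of BA, P = A + 19.7·(0.480, 0.877) = (12.8, 36.2). Then |EP| = |P − E| = 38.4.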